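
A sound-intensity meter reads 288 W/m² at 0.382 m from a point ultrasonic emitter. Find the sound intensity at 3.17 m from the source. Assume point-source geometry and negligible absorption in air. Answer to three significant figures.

4.18 W/m²

Since intensity falls as 1/r², the rate at 3.17 m is
(0.382/3.17)² = 0.01452, so 288 × 0.01452 = 4.182 W/m².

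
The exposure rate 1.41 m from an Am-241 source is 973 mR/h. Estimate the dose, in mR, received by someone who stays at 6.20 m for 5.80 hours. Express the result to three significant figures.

292 mR

Since intensity falls as 1/r², rate at 6.20 m:
973 × (1.41/6.20)² = 973 × 0.05172 = 50.32 mR/h.
Dose = rate × time = 50.32 mR/h × 5.800 h = 291.9 mR.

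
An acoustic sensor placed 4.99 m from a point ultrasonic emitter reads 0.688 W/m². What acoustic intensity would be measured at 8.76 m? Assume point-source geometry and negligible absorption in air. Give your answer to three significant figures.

0.223 W/m²

By the inverse-square law, scaling from 4.99 m to 8.76 m:
(4.99/8.76)² = 0.3245, so 0.688 × 0.3245 = 0.2233 W/m².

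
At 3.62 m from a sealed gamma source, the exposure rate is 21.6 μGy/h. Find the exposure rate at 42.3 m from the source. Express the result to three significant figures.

Using I₁d₁² = I₂d₂², the rate at 42.3 m is
21.6 × (3.62/42.3)² = 21.6 × 0.007324 = 0.1582 μGy/h.

0.158 μGy/h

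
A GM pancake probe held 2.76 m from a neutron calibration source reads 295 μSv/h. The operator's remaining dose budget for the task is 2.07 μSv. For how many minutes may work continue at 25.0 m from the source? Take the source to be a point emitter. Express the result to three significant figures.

34.5 min

Since intensity falls as 1/r², rate at 25.0 m:
295 × (2.76/25.0)² = 295 × 0.01219 = 3.596 μSv/h.
Stay time = 2.07 μSv ÷ 3.596 μSv/h = 0.5756 h = 34.54 min.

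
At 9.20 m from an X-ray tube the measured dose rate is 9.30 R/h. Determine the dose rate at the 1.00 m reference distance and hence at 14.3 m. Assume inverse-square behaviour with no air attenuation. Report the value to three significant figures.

Applying the 1/r² law,
At 1.00 m: 9.30 × (9.20/1.00)² = 9.30 × 84.64 = 787.2 R/h
At 14.3 m: 787.2 × (1.00/14.3)² = 787.2 × 0.004890 = 3.849 R/h.

787 R/h; 3.85 R/h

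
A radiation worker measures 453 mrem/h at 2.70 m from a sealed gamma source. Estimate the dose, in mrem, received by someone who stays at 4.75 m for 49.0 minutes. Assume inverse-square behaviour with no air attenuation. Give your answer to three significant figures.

120 mrem

By the inverse-square law, rate at 4.75 m:
453 × (2.70/4.75)² = 453 × 0.3231 = 146.4 mrem/h.
Dose = rate × time = 146.4 mrem/h × 0.8167 h = 119.6 mrem.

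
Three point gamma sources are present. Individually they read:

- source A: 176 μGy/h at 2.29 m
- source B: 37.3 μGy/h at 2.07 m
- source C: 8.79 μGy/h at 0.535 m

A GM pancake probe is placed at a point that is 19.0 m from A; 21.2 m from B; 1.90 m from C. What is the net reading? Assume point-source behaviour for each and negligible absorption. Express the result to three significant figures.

3.61 μGy/h

By superposition, sum each source's inverse-square contribution:
A: 176 × (2.29/19.0)² = 2.557 μGy/h
B: 37.3 × (2.07/21.2)² = 0.3556 μGy/h
C: 8.79 × (0.535/1.90)² = 0.6969 μGy/h
Total = 2.557 + 0.3556 + 0.6969 = 3.609 μGy/h.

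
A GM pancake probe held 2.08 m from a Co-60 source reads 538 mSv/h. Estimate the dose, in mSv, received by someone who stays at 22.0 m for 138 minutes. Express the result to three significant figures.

By the inverse-square law, rate at 22.0 m:
538 × (2.08/22.0)² = 538 × 0.008939 = 4.809 mSv/h.
Dose = rate × time = 4.809 mSv/h × 2.300 h = 11.06 mSv.

11.1 mSv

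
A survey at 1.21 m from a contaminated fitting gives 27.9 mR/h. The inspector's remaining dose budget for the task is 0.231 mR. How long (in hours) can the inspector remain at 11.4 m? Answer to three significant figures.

Using I₁d₁² = I₂d₂², rate at 11.4 m:
27.9 × (1.21/11.4)² = 27.9 × 0.01127 = 0.3144 mR/h.
Stay time = 0.231 mR ÷ 0.3144 mR/h = 0.7347 h.

0.735 h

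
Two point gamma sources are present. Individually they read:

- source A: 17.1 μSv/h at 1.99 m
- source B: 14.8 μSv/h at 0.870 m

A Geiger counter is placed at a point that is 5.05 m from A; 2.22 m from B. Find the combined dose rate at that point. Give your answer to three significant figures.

Each source contributes Iᵢ·(dᵢ/rᵢ)²; contributions add.
A: 17.1 × (1.99/5.05)² = 2.655 μSv/h
B: 14.8 × (0.870/2.22)² = 2.273 μSv/h
Total = 2.655 + 2.273 = 4.928 μSv/h.

4.93 μSv/h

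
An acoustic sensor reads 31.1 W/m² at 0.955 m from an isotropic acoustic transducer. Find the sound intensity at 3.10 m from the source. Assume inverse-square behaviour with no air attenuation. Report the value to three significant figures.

Using I₁d₁² = I₂d₂², the rate at 3.10 m is
31.1 × (0.955/3.10)² = 31.1 × 0.09490 = 2.951 W/m².

2.95 W/m²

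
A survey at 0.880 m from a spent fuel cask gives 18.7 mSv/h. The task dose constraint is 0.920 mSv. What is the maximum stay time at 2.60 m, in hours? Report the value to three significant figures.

0.429 h

By the inverse-square law, rate at 2.60 m:
18.7 × (0.880/2.60)² = 18.7 × 0.1146 = 2.143 mSv/h.
Stay time = 0.920 mSv ÷ 2.143 mSv/h = 0.4293 h.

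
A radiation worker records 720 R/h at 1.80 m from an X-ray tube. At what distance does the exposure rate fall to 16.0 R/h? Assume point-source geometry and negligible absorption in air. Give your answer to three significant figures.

12.1 m

Intensity scales as (d₁/d₂)², so d₂ = d₁·√(I₁/I₂).
I₁/I₂ = 720/16.0 = 45.00, so d₂ = 1.80 × √45.00 = 12.07 m.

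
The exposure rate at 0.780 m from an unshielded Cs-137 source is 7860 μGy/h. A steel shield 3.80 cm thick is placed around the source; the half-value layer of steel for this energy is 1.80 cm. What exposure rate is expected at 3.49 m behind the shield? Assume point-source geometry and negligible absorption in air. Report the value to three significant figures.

90.9 μGy/h

Distance alone: (0.780/3.49)² = 0.04995, so 7860 × 0.04995 = 392.6 μGy/h.
Shield: 3.80/1.80 = 2.111 half-value layers → attenuation 2^(−2.111) = 0.2315.
Combined: 392.6 × 0.2315 = 90.89 μGy/h.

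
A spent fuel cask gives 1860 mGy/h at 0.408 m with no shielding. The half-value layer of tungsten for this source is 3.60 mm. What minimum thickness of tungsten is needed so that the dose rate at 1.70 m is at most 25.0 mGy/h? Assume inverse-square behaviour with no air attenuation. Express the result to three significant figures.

7.56 mm

At 1.70 m, distance alone gives 1860 × (0.408/1.70)² = 1860 × 0.05760 = 107.1 mGy/h.
Further attenuation needed: 107.1/25.0 = 4.284.
n = log₂(4.284) = 2.099 half-value layers.
Thickness = 2.099 × 3.60 mm = 7.556 mm.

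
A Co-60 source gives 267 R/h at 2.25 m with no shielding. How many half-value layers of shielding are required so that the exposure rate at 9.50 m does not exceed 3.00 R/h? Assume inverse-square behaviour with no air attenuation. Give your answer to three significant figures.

2.32 half-value layers

At 9.50 m, distance alone gives 267 × (2.25/9.50)² = 267 × 0.05609 = 14.98 R/h.
Further attenuation needed: 14.98/3.00 = 4.993.
n = log₂(4.993) = 2.320 half-value layers.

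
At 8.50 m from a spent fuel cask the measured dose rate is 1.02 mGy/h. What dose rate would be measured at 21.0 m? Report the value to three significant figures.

0.167 mGy/h

Intensity scales as (d₁/d₂)², so scaling from 8.50 m to 21.0 m:
1.02 × (8.50/21.0)² = 1.02 × 0.1638 = 0.1671 mGy/h.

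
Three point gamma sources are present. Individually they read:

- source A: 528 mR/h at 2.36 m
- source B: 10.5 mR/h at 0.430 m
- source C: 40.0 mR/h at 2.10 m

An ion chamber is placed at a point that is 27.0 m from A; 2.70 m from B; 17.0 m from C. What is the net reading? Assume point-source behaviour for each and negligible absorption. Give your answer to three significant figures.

4.91 mR/h

By superposition, sum each source's inverse-square contribution:
A: 528 × (2.36/27.0)² = 4.034 mR/h
B: 10.5 × (0.430/2.70)² = 0.2663 mR/h
C: 40.0 × (2.10/17.0)² = 0.6104 mR/h
Total = 4.034 + 0.2663 + 0.6104 = 4.911 mR/h.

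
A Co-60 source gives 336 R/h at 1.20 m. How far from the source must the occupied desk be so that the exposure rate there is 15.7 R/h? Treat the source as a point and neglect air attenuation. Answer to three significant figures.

5.55 m

Since intensity falls as 1/r², d₂ = d₁·√(I₁/I₂).
I₁/I₂ = 336/15.7 = 21.40, so d₂ = 1.20 × √21.40 = 5.551 m.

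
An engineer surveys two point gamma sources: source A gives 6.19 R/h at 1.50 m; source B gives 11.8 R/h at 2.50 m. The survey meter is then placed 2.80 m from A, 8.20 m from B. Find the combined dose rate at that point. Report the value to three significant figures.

2.87 R/h

Each source contributes Iᵢ·(dᵢ/rᵢ)²; contributions add.
A: 6.19 × (1.50/2.80)² = 1.776 R/h
B: 11.8 × (2.50/8.20)² = 1.097 R/h
Total = 1.776 + 1.097 = 2.873 R/h.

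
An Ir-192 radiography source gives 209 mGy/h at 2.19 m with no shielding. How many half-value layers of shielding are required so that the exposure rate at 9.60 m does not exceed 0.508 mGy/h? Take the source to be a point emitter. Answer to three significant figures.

4.42 half-value layers

At 9.60 m, distance alone gives 209 × (2.19/9.60)² = 209 × 0.05204 = 10.88 mGy/h.
Further attenuation needed: 10.88/0.508 = 21.42.
n = log₂(21.42) = 4.421 half-value layers.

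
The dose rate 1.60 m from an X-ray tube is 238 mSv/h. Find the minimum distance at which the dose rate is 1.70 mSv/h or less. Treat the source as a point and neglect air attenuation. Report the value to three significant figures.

18.9 m

Applying the 1/r² law, d₂ = d₁·√(I₁/I₂).
I₁/I₂ = 238/1.70 = 140.0, so d₂ = 1.60 × √140.0 = 18.93 m.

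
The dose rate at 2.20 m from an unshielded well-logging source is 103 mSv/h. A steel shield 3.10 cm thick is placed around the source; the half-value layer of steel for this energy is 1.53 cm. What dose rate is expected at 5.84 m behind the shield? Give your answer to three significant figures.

Distance alone: 103 × (2.20/5.84)² = 103 × 0.1419 = 14.62 mSv/h.
Shield: 3.10/1.53 = 2.026 half-value layers → attenuation 2^(−2.026) = 0.2455.
Combined: 14.62 × 0.2455 = 3.589 mSv/h.

3.59 mSv/h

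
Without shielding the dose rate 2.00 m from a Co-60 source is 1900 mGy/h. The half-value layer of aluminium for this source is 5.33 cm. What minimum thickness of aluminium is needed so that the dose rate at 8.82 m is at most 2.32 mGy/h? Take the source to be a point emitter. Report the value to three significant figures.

At 8.82 m, distance alone gives (2.00/8.82)² = 0.05142, so 1900 × 0.05142 = 97.70 mGy/h.
Further attenuation needed: 97.70/2.32 = 42.11.
n = log₂(42.11) = 5.396 half-value layers.
Thickness = 5.396 × 5.33 cm = 28.76 cm.

28.8 cm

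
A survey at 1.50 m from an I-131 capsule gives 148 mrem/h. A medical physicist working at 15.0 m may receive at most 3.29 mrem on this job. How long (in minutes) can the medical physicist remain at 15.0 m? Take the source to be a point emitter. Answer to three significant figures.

Intensity scales as (d₁/d₂)², so rate at 15.0 m:
148 × (1.50/15.0)² = 148 × 0.01000 = 1.480 mrem/h.
Stay time = 3.29 mrem ÷ 1.480 mrem/h = 2.223 h = 133.4 min.

133 min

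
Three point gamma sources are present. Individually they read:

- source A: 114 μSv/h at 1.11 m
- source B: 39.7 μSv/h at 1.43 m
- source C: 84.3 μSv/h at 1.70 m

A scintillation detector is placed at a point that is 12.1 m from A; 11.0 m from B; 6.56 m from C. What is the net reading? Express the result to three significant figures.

7.29 μSv/h

By superposition, sum each source's inverse-square contribution:
A: 114 × (1.11/12.1)² = 0.9594 μSv/h
B: 39.7 × (1.43/11.0)² = 0.6709 μSv/h
C: 84.3 × (1.70/6.56)² = 5.661 μSv/h
Total = 0.9594 + 0.6709 + 5.661 = 7.291 μSv/h.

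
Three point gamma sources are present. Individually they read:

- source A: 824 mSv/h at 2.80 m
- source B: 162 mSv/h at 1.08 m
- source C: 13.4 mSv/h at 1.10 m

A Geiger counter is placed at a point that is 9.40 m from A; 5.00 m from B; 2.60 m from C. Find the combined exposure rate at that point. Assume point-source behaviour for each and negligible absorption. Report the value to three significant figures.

By superposition, sum each source's inverse-square contribution:
A: 824 × (2.80/9.40)² = 73.11 mSv/h
B: 162 × (1.08/5.00)² = 7.558 mSv/h
C: 13.4 × (1.10/2.60)² = 2.399 mSv/h
Total = 73.11 + 7.558 + 2.399 = 83.07 mSv/h.

83.1 mSv/h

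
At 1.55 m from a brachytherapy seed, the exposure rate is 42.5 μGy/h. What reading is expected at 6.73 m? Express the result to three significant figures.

By the inverse-square law, the rate at 6.73 m is
(1.55/6.73)² = 0.05304, so 42.5 × 0.05304 = 2.254 μGy/h.

2.25 μGy/h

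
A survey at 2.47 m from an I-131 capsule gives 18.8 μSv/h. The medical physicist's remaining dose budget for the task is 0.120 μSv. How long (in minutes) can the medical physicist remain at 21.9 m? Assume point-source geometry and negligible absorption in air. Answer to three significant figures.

Using I₁d₁² = I₂d₂², rate at 21.9 m:
(2.47/21.9)² = 0.01272, so 18.8 × 0.01272 = 0.2391 μSv/h.
Stay time = 0.120 μSv ÷ 0.2391 μSv/h = 0.5019 h = 30.11 min.

30.1 min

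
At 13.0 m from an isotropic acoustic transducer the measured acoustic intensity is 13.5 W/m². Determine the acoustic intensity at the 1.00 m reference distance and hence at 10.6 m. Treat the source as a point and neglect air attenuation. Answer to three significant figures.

Intensity scales as (d₁/d₂)², so
At 1.00 m: (13.0/1.00)² = 169.0, so 13.5 × 169.0 = 2282 W/m²
At 10.6 m: (1.00/10.6)² = 0.008900, so 2282 × 0.008900 = 20.31 W/m².

2280 W/m²; 20.3 W/m²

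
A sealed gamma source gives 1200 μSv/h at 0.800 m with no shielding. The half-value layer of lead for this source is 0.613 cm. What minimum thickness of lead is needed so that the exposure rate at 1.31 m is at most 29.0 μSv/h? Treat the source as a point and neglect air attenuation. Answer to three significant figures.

At 1.31 m, distance alone gives 1200 × (0.800/1.31)² = 1200 × 0.3729 = 447.5 μSv/h.
Further attenuation needed: 447.5/29.0 = 15.43.
n = log₂(15.43) = 3.948 half-value layers.
Thickness = 3.948 × 0.613 cm = 2.420 cm.

2.42 cm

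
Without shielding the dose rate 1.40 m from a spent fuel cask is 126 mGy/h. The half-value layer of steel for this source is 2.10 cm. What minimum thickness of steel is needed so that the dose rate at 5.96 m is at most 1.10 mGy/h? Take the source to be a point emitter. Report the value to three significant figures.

5.59 cm

At 5.96 m, distance alone gives 126 × (1.40/5.96)² = 126 × 0.05518 = 6.953 mGy/h.
Further attenuation needed: 6.953/1.10 = 6.321.
n = log₂(6.321) = 2.660 half-value layers.
Thickness = 2.660 × 2.10 cm = 5.586 cm.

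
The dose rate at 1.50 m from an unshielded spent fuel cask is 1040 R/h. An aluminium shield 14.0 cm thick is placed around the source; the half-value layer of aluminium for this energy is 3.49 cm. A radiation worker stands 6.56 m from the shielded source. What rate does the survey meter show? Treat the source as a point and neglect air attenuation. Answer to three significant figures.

3.37 R/h

Distance alone: (1.50/6.56)² = 0.05228, so 1040 × 0.05228 = 54.37 R/h.
Shield: 14.0/3.49 = 4.011 half-value layers → attenuation 2^(−4.011) = 0.06203.
Combined: 54.37 × 0.06203 = 3.373 R/h.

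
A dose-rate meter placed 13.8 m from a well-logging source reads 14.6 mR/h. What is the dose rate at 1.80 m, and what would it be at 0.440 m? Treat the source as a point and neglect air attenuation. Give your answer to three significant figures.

By the inverse-square law,
At 1.80 m: (13.8/1.80)² = 58.78, so 14.6 × 58.78 = 858.2 mR/h
At 0.440 m: (1.80/0.440)² = 16.74, so 858.2 × 16.74 = 14370 mR/h.

858 mR/h; 14400 mR/h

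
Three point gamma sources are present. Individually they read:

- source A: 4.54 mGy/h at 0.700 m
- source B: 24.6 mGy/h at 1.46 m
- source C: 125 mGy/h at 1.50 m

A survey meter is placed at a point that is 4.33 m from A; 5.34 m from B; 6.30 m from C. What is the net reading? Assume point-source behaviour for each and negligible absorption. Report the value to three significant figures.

By superposition, sum each source's inverse-square contribution:
A: 4.54 × (0.700/4.33)² = 0.1187 mGy/h
B: 24.6 × (1.46/5.34)² = 1.839 mGy/h
C: 125 × (1.50/6.30)² = 7.086 mGy/h
Total = 0.1187 + 1.839 + 7.086 = 9.044 mGy/h.

9.04 mGy/h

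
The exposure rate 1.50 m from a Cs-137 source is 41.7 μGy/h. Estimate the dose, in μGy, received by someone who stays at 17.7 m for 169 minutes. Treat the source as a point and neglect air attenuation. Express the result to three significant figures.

0.844 μGy

By the inverse-square law, rate at 17.7 m:
(1.50/17.7)² = 0.007182, so 41.7 × 0.007182 = 0.2995 μGy/h.
Dose = rate × time = 0.2995 μGy/h × 2.817 h = 0.8437 μGy.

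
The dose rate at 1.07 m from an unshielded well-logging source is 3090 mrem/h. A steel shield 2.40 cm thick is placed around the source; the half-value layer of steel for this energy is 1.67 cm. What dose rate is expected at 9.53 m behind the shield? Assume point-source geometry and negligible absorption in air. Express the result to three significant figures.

14.4 mrem/h

Distance alone: (1.07/9.53)² = 0.01261, so 3090 × 0.01261 = 38.96 mrem/h.
Shield: 2.40/1.67 = 1.437 half-value layers → attenuation 2^(−1.437) = 0.3693.
Combined: 38.96 × 0.3693 = 14.39 mrem/h.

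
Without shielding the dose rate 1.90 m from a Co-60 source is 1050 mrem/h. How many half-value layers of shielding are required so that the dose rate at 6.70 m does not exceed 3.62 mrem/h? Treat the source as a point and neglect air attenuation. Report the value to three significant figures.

4.54 half-value layers

At 6.70 m, distance alone gives 1050 × (1.90/6.70)² = 1050 × 0.08042 = 84.44 mrem/h.
Further attenuation needed: 84.44/3.62 = 23.33.
n = log₂(23.33) = 4.544 half-value layers.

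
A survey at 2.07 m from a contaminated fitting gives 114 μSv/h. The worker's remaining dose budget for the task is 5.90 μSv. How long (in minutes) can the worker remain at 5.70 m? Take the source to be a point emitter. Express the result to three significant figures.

Intensity scales as (d₁/d₂)², so rate at 5.70 m:
114 × (2.07/5.70)² = 114 × 0.1319 = 15.04 μSv/h.
Stay time = 5.90 μSv ÷ 15.04 μSv/h = 0.3923 h = 23.54 min.

23.5 min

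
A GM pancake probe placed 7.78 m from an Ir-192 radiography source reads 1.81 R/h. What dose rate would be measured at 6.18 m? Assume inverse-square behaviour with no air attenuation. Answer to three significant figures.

Since intensity falls as 1/r², scaling from 7.78 m to 6.18 m:
1.81 × (7.78/6.18)² = 1.81 × 1.585 = 2.869 R/h.

2.87 R/h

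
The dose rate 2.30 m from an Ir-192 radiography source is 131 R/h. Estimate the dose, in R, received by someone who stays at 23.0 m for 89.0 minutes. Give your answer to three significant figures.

By the inverse-square law, rate at 23.0 m:
131 × (2.30/23.0)² = 131 × 0.01000 = 1.310 R/h.
Dose = rate × time = 1.310 R/h × 1.483 h = 1.943 R.

1.94 R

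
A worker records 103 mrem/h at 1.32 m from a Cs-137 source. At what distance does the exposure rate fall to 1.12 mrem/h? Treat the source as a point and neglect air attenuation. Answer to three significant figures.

By the inverse-square law, d₂ = d₁·√(I₁/I₂).
I₁/I₂ = 103/1.12 = 91.96, so d₂ = 1.32 × √91.96 = 12.66 m.

12.7 m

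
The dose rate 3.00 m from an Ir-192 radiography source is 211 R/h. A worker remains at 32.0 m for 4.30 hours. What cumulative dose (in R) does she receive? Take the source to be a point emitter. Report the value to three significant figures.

7.97 R

Applying the 1/r² law, rate at 32.0 m:
211 × (3.00/32.0)² = 211 × 0.008789 = 1.854 R/h.
Dose = rate × time = 1.854 R/h × 4.300 h = 7.972 R.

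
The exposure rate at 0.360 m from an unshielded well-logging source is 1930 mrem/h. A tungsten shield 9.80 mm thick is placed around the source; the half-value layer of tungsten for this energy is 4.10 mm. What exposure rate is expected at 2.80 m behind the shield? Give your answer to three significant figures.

6.09 mrem/h

Distance alone: 1930 × (0.360/2.80)² = 1930 × 0.01653 = 31.90 mrem/h.
Shield: 9.80/4.10 = 2.390 half-value layers → attenuation 2^(−2.390) = 0.1908.
Combined: 31.90 × 0.1908 = 6.087 mrem/h.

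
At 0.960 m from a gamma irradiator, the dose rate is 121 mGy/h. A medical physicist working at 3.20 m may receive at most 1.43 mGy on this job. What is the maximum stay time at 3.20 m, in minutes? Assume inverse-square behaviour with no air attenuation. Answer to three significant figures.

7.88 min

By the inverse-square law, rate at 3.20 m:
(0.960/3.20)² = 0.09000, so 121 × 0.09000 = 10.89 mGy/h.
Stay time = 1.43 mGy ÷ 10.89 mGy/h = 0.1313 h = 7.878 min.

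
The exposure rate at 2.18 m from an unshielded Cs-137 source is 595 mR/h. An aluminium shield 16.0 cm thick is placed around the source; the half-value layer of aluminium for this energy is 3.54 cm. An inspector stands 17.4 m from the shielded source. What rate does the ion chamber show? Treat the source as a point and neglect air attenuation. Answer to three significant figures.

Distance alone: 595 × (2.18/17.4)² = 595 × 0.01570 = 9.341 mR/h.
Shield: 16.0/3.54 = 4.520 half-value layers → attenuation 2^(−4.520) = 0.04359.
Combined: 9.341 × 0.04359 = 0.4072 mR/h.

0.407 mR/h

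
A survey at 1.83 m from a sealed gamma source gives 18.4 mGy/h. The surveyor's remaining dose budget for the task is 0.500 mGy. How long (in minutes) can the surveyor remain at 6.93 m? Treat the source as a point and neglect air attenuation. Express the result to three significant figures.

Since intensity falls as 1/r², rate at 6.93 m:
(1.83/6.93)² = 0.06973, so 18.4 × 0.06973 = 1.283 mGy/h.
Stay time = 0.500 mGy ÷ 1.283 mGy/h = 0.3897 h = 23.38 min.

23.4 min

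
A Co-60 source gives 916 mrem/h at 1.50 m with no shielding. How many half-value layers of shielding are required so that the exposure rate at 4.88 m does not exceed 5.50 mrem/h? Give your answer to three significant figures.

3.98 half-value layers

At 4.88 m, distance alone gives (1.50/4.88)² = 0.09448, so 916 × 0.09448 = 86.54 mrem/h.
Further attenuation needed: 86.54/5.50 = 15.73.
n = log₂(15.73) = 3.975 half-value layers.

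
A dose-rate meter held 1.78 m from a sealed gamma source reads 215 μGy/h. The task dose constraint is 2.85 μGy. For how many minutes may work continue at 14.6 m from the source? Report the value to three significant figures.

53.5 min

By the inverse-square law, rate at 14.6 m:
215 × (1.78/14.6)² = 215 × 0.01486 = 3.195 μGy/h.
Stay time = 2.85 μGy ÷ 3.195 μGy/h = 0.8920 h = 53.52 min.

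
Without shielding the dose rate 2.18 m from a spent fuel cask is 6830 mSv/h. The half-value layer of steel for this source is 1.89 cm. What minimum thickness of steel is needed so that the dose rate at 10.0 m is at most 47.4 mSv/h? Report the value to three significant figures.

5.25 cm

At 10.0 m, distance alone gives (2.18/10.0)² = 0.04752, so 6830 × 0.04752 = 324.6 mSv/h.
Further attenuation needed: 324.6/47.4 = 6.848.
n = log₂(6.848) = 2.776 half-value layers.
Thickness = 2.776 × 1.89 cm = 5.247 cm.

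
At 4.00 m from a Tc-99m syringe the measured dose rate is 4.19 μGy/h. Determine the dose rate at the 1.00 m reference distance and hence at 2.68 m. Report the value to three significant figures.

Using I₁d₁² = I₂d₂²,
At 1.00 m: (4.00/1.00)² = 16.00, so 4.19 × 16.00 = 67.04 μGy/h
At 2.68 m: 67.04 × (1.00/2.68)² = 67.04 × 0.1392 = 9.332 μGy/h.

67.0 μGy/h; 9.33 μGy/h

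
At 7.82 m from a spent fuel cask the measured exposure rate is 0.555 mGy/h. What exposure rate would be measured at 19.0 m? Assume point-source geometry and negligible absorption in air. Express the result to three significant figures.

By the inverse-square law, scaling from 7.82 m to 19.0 m:
(7.82/19.0)² = 0.1694, so 0.555 × 0.1694 = 0.09402 mGy/h.

0.0940 mGy/h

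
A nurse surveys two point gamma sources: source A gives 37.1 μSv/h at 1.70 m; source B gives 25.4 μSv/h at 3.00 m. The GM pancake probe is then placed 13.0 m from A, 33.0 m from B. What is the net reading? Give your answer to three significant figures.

Each source contributes Iᵢ·(dᵢ/rᵢ)²; contributions add.
A: 37.1 × (1.70/13.0)² = 0.6344 μSv/h
B: 25.4 × (3.00/33.0)² = 0.2099 μSv/h
Total = 0.6344 + 0.2099 = 0.8443 μSv/h.

0.844 μSv/h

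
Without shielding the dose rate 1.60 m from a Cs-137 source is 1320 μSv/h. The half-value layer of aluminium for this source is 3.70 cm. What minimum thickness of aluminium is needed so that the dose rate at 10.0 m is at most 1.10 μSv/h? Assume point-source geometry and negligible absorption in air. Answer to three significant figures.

At 10.0 m, distance alone gives 1320 × (1.60/10.0)² = 1320 × 0.02560 = 33.79 μSv/h.
Further attenuation needed: 33.79/1.10 = 30.72.
n = log₂(30.72) = 4.941 half-value layers.
Thickness = 4.941 × 3.70 cm = 18.28 cm.

18.3 cm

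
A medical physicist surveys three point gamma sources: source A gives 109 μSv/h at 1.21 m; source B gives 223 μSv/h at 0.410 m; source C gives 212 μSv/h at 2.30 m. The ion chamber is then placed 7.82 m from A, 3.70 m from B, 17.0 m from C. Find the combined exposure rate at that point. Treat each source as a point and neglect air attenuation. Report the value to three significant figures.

9.23 μSv/h

Each source contributes Iᵢ·(dᵢ/rᵢ)²; contributions add.
A: 109 × (1.21/7.82)² = 2.610 μSv/h
B: 223 × (0.410/3.70)² = 2.738 μSv/h
C: 212 × (2.30/17.0)² = 3.881 μSv/h
Total = 2.610 + 2.738 + 3.881 = 9.229 μSv/h.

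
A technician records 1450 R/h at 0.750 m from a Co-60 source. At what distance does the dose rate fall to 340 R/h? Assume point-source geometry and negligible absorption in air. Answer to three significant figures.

By the inverse-square law, d₂ = d₁·√(I₁/I₂).
I₁/I₂ = 1450/340 = 4.265, so d₂ = 0.750 × √4.265 = 1.549 m.

1.55 m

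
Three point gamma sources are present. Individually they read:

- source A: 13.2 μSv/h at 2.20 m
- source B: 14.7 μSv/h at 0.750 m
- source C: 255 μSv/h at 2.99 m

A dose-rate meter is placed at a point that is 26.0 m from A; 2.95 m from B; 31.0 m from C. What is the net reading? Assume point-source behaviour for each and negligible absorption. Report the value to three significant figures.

3.42 μSv/h

By superposition, sum each source's inverse-square contribution:
A: 13.2 × (2.20/26.0)² = 0.09451 μSv/h
B: 14.7 × (0.750/2.95)² = 0.9502 μSv/h
C: 255 × (2.99/31.0)² = 2.372 μSv/h
Total = 0.09451 + 0.9502 + 2.372 = 3.417 μSv/h.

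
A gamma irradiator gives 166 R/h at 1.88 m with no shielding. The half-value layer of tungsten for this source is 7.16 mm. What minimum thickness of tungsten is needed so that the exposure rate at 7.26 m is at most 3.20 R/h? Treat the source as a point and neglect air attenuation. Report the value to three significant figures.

12.9 mm

At 7.26 m, distance alone gives (1.88/7.26)² = 0.06706, so 166 × 0.06706 = 11.13 R/h.
Further attenuation needed: 11.13/3.20 = 3.478.
n = log₂(3.478) = 1.798 half-value layers.
Thickness = 1.798 × 7.16 mm = 12.87 mm.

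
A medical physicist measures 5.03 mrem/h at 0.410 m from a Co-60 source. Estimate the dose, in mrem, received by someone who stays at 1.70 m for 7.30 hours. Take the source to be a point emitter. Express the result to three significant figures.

Since intensity falls as 1/r², rate at 1.70 m:
5.03 × (0.410/1.70)² = 5.03 × 0.05817 = 0.2926 mrem/h.
Dose = rate × time = 0.2926 mrem/h × 7.300 h = 2.136 mrem.

2.14 mrem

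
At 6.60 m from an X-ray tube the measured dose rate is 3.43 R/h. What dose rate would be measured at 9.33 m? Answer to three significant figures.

Intensity scales as (d₁/d₂)², so scaling from 6.60 m to 9.33 m:
(6.60/9.33)² = 0.5004, so 3.43 × 0.5004 = 1.716 R/h.

1.72 R/h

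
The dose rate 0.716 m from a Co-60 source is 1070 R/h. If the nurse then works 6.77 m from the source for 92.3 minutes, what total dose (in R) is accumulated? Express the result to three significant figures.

Since intensity falls as 1/r², rate at 6.77 m:
(0.716/6.77)² = 0.01119, so 1070 × 0.01119 = 11.97 R/h.
Dose = rate × time = 11.97 R/h × 1.538 h = 18.41 R.

18.4 R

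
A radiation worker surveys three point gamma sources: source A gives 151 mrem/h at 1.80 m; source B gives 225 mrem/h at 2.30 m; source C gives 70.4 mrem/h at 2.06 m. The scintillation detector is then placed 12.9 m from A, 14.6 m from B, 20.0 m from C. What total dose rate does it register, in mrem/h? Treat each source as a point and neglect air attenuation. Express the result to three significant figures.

By superposition, sum each source's inverse-square contribution:
A: 151 × (1.80/12.9)² = 2.940 mrem/h
B: 225 × (2.30/14.6)² = 5.584 mrem/h
C: 70.4 × (2.06/20.0)² = 0.7469 mrem/h
Total = 2.940 + 5.584 + 0.7469 = 9.271 mrem/h.

9.27 mrem/h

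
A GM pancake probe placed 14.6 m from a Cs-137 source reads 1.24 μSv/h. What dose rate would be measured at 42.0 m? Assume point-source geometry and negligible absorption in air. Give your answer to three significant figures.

By the inverse-square law, scaling from 14.6 m to 42.0 m:
(14.6/42.0)² = 0.1208, so 1.24 × 0.1208 = 0.1498 μSv/h.

0.150 μSv/h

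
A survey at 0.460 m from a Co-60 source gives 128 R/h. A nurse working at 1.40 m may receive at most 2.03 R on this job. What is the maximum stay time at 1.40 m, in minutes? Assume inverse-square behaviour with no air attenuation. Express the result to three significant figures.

Intensity scales as (d₁/d₂)², so rate at 1.40 m:
128 × (0.460/1.40)² = 128 × 0.1080 = 13.82 R/h.
Stay time = 2.03 R ÷ 13.82 R/h = 0.1469 h = 8.814 min.

8.81 min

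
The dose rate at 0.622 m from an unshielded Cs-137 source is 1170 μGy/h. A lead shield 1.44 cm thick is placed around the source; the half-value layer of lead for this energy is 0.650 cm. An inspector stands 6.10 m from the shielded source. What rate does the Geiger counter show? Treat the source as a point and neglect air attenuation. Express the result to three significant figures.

Distance alone: (0.622/6.10)² = 0.01040, so 1170 × 0.01040 = 12.17 μGy/h.
Shield: 1.44/0.650 = 2.215 half-value layers → attenuation 2^(−2.215) = 0.2154.
Combined: 12.17 × 0.2154 = 2.621 μGy/h.

2.62 μGy/h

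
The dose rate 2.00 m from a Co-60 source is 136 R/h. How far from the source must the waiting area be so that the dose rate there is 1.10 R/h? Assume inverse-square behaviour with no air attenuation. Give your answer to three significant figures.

22.2 m

Intensity scales as (d₁/d₂)², so d₂ = d₁·√(I₁/I₂).
I₁/I₂ = 136/1.10 = 123.6, so d₂ = 2.00 × √123.6 = 22.24 m.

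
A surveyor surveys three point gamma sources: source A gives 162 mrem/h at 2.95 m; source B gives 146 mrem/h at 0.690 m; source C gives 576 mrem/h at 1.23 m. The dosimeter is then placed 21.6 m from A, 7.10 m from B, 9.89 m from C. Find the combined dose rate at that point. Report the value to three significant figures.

13.3 mrem/h

By superposition, sum each source's inverse-square contribution:
A: 162 × (2.95/21.6)² = 3.022 mrem/h
B: 146 × (0.690/7.10)² = 1.379 mrem/h
C: 576 × (1.23/9.89)² = 8.909 mrem/h
Total = 3.022 + 1.379 + 8.909 = 13.31 mrem/h.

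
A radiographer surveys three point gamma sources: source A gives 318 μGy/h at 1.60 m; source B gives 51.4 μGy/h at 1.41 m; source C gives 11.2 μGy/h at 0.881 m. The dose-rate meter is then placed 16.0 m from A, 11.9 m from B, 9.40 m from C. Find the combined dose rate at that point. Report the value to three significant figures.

4.00 μGy/h

Each source contributes Iᵢ·(dᵢ/rᵢ)²; contributions add.
A: 318 × (1.60/16.0)² = 3.180 μGy/h
B: 51.4 × (1.41/11.9)² = 0.7216 μGy/h
C: 11.2 × (0.881/9.40)² = 0.09838 μGy/h
Total = 3.180 + 0.7216 + 0.09838 = 4.000 μGy/h.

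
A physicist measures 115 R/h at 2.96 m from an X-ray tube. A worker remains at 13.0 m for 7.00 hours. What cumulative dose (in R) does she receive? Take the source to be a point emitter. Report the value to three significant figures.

41.7 R

By the inverse-square law, rate at 13.0 m:
(2.96/13.0)² = 0.05184, so 115 × 0.05184 = 5.962 R/h.
Dose = rate × time = 5.962 R/h × 7.000 h = 41.73 R.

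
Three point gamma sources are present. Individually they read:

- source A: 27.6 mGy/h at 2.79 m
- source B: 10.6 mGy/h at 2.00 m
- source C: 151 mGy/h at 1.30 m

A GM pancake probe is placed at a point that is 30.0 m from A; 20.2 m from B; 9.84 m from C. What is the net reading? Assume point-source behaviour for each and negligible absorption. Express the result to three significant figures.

Each source contributes Iᵢ·(dᵢ/rᵢ)²; contributions add.
A: 27.6 × (2.79/30.0)² = 0.2387 mGy/h
B: 10.6 × (2.00/20.2)² = 0.1039 mGy/h
C: 151 × (1.30/9.84)² = 2.636 mGy/h
Total = 0.2387 + 0.1039 + 2.636 = 2.979 mGy/h.

2.98 mGy/h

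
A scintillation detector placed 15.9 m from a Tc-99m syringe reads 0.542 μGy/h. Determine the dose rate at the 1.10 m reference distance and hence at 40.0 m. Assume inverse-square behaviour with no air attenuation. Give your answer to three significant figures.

Applying the 1/r² law,
At 1.10 m: 0.542 × (15.9/1.10)² = 0.542 × 208.9 = 113.2 μGy/h
At 40.0 m: 113.2 × (1.10/40.0)² = 113.2 × 0.0007563 = 0.08561 μGy/h.

113 μGy/h; 0.0856 μGy/h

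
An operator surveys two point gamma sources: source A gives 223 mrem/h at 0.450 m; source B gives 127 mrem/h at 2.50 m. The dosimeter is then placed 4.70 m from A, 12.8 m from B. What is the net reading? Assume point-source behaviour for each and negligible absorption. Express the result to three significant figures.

Each source contributes Iᵢ·(dᵢ/rᵢ)²; contributions add.
A: 223 × (0.450/4.70)² = 2.044 mrem/h
B: 127 × (2.50/12.8)² = 4.845 mrem/h
Total = 2.044 + 4.845 = 6.889 mrem/h.

6.89 mrem/h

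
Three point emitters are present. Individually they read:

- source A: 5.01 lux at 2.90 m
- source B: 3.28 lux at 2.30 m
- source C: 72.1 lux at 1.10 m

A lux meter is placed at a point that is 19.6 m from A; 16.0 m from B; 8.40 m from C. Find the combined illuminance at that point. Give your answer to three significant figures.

By superposition, sum each source's inverse-square contribution:
A: 5.01 × (2.90/19.6)² = 0.1097 lux
B: 3.28 × (2.30/16.0)² = 0.06778 lux
C: 72.1 × (1.10/8.40)² = 1.236 lux
Total = 0.1097 + 0.06778 + 1.236 = 1.413 lux.

1.41 lux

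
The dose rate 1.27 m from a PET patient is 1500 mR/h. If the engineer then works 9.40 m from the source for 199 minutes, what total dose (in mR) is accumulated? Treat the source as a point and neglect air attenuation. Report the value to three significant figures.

By the inverse-square law, rate at 9.40 m:
1500 × (1.27/9.40)² = 1500 × 0.01825 = 27.38 mR/h.
Dose = rate × time = 27.38 mR/h × 3.317 h = 90.82 mR.

90.8 mR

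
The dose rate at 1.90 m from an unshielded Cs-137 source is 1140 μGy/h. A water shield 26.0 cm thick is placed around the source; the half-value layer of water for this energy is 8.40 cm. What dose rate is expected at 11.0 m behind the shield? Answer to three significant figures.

3.98 μGy/h

Distance alone: (1.90/11.0)² = 0.02983, so 1140 × 0.02983 = 34.01 μGy/h.
Shield: 26.0/8.40 = 3.095 half-value layers → attenuation 2^(−3.095) = 0.1170.
Combined: 34.01 × 0.1170 = 3.979 μGy/h.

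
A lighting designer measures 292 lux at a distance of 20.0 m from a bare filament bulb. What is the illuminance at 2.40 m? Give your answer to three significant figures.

By the inverse-square law, the rate at 2.40 m is
(20.0/2.40)² = 69.44, so 292 × 69.44 = 20280 lux.

20300 lux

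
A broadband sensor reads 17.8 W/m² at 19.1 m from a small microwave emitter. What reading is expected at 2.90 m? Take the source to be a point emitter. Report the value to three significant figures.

Applying the 1/r² law, the rate at 2.90 m is
(19.1/2.90)² = 43.38, so 17.8 × 43.38 = 772.2 W/m².

772 W/m²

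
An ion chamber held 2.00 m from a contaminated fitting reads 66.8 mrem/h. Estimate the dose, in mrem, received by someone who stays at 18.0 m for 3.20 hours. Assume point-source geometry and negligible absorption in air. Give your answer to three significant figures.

2.64 mrem

Intensity scales as (d₁/d₂)², so rate at 18.0 m:
66.8 × (2.00/18.0)² = 66.8 × 0.01235 = 0.8250 mrem/h.
Dose = rate × time = 0.8250 mrem/h × 3.200 h = 2.640 mrem.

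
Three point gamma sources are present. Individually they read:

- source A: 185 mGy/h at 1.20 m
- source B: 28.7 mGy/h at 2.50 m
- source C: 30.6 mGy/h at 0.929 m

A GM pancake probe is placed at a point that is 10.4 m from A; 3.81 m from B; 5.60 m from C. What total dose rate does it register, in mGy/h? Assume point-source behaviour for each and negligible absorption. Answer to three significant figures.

15.7 mGy/h

By superposition, sum each source's inverse-square contribution:
A: 185 × (1.20/10.4)² = 2.463 mGy/h
B: 28.7 × (2.50/3.81)² = 12.36 mGy/h
C: 30.6 × (0.929/5.60)² = 0.8421 mGy/h
Total = 2.463 + 12.36 + 0.8421 = 15.67 mGy/h.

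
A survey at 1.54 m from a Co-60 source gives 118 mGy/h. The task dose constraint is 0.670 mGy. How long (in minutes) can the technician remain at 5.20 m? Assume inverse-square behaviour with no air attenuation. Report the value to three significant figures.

3.88 min

Applying the 1/r² law, rate at 5.20 m:
(1.54/5.20)² = 0.08771, so 118 × 0.08771 = 10.35 mGy/h.
Stay time = 0.670 mGy ÷ 10.35 mGy/h = 0.06473 h = 3.884 min.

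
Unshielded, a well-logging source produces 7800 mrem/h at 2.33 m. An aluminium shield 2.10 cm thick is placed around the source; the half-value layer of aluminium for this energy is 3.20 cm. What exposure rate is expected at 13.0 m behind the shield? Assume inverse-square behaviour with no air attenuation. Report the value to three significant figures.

159 mrem/h

Distance alone: (2.33/13.0)² = 0.03212, so 7800 × 0.03212 = 250.5 mrem/h.
Shield: 2.10/3.20 = 0.6562 half-value layers → attenuation 2^(−0.6562) = 0.6345.
Combined: 250.5 × 0.6345 = 158.9 mrem/h.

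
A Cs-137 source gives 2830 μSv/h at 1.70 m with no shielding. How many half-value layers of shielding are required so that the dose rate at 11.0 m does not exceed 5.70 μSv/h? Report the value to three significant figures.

3.57 half-value layers

At 11.0 m, distance alone gives 2830 × (1.70/11.0)² = 2830 × 0.02388 = 67.58 μSv/h.
Further attenuation needed: 67.58/5.70 = 11.86.
n = log₂(11.86) = 3.568 half-value layers.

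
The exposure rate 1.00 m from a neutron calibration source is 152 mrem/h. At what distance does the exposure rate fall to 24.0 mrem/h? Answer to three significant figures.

2.52 m

Intensity scales as (d₁/d₂)², so d₂ = d₁·√(I₁/I₂).
I₁/I₂ = 152/24.0 = 6.333, so d₂ = 1.00 × √6.333 = 2.517 m.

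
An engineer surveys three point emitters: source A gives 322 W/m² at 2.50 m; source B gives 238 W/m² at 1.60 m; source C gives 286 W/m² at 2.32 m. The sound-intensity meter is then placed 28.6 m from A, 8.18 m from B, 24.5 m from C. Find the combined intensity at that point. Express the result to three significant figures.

By superposition, sum each source's inverse-square contribution:
A: 322 × (2.50/28.6)² = 2.460 W/m²
B: 238 × (1.60/8.18)² = 9.106 W/m²
C: 286 × (2.32/24.5)² = 2.565 W/m²
Total = 2.460 + 9.106 + 2.565 = 14.13 W/m².

14.1 W/m²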